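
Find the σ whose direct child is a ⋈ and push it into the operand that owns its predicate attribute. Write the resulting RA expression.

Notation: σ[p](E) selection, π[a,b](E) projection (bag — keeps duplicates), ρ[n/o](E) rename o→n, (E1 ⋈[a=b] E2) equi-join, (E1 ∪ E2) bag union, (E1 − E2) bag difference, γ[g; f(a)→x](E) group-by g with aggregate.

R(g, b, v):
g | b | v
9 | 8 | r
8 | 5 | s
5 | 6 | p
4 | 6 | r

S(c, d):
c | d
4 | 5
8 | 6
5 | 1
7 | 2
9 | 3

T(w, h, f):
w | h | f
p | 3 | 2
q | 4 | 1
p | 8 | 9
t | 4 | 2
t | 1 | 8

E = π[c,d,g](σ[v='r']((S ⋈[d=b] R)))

σ filters on v, owned by the right side.
E' = π[c,d,g]((S ⋈[d=b] σ[v='r'](R)))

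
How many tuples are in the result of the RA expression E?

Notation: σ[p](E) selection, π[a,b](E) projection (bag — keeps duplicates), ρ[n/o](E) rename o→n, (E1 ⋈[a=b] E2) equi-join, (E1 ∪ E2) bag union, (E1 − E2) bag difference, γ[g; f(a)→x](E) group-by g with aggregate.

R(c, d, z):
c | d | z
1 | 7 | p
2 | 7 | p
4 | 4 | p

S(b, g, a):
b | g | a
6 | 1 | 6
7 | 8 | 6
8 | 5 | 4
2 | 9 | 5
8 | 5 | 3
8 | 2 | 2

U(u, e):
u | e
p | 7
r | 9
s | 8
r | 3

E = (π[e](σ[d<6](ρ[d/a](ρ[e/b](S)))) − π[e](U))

Subexpression sizes:
  S → 6
  ρ[e/b](S) → 6
  ρ[d/a](ρ[e/b](S)) → 6
  σ[d<6](ρ[d/a](ρ[e/b](S))) → 4
  π[e](σ[d<6](ρ[d/a](ρ[e/b](S)))) → 4
  U → 4
  π[e](U) → 4
  (π[e](σ[d<6](ρ[d/a](ρ[e/b](S)))) − π[e](U)) → 3

|E| = 3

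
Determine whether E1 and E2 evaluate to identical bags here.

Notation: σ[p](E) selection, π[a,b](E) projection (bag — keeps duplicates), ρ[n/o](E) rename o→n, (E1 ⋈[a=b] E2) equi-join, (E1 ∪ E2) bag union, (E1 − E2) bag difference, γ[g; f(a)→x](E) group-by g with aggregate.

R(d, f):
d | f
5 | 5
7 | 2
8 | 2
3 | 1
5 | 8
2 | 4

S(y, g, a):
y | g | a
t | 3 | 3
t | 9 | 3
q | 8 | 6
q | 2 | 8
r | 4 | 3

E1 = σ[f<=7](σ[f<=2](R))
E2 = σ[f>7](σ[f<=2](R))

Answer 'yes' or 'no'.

E1 subexpression sizes:
  R → 6
  σ[f<=2](R) → 3
  σ[f<=7](σ[f<=2](R)) → 3
E2 subexpression sizes:
  R → 6
  σ[f<=2](R) → 3
  σ[f>7](σ[f<=2](R)) → 0

E1 result:
d | f
3 | 1
7 | 2
8 | 2
E2 result:
d | f
(0 rows)
Witness: (3, 1) appears 1× in E1 but 0× in E2.

no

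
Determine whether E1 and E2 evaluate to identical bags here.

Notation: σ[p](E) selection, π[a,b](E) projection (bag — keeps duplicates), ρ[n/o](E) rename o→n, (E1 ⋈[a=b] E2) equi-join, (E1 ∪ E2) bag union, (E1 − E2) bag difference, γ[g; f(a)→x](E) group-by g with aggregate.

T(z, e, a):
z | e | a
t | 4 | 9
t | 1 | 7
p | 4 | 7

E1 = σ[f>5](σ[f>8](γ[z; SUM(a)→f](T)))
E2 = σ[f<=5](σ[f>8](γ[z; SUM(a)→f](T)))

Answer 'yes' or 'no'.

E1 stepwise |·|:
  T → 3
  γ[z; SUM(a)→f](T) → 2
  σ[f>8](γ[z; SUM(a)→f](T)) → 1
  σ[f>5](σ[f>8](γ[z; SUM(a)→f](T))) → 1
E2 stepwise |·|:
  T → 3
  γ[z; SUM(a)→f](T) → 2
  σ[f>8](γ[z; SUM(a)→f](T)) → 1
  σ[f<=5](σ[f>8](γ[z; SUM(a)→f](T))) → 0

E1 result:
z | f
t | 16
E2 result:
z | f
(0 rows)
Witness: ('t', 16) appears 1× in E1 but 0× in E2.

no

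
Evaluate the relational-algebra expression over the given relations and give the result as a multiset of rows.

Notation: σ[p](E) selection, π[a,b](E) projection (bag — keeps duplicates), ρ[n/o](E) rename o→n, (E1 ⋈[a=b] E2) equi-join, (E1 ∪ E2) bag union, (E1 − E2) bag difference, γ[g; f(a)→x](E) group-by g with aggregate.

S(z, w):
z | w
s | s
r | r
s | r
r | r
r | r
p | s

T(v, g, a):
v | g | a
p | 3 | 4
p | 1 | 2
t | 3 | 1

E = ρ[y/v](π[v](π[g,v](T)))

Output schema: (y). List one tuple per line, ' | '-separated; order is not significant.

Subexpression sizes:
  T → 3
  π[g,v](T) → 3
  π[v](π[g,v](T)) → 3
  ρ[y/v](π[v](π[g,v](T))) → 3

== RESULT ==
y
p
p
t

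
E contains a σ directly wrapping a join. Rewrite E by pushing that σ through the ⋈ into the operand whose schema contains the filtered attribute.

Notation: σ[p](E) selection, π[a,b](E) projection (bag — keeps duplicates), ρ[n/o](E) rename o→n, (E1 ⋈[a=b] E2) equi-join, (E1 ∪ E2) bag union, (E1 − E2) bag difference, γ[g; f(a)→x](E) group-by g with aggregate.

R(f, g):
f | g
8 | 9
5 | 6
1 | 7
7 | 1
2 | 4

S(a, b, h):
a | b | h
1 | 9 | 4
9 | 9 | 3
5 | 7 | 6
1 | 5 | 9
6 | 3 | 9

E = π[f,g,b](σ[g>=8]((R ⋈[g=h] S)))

σ filters on g, owned by the left side.
E' = π[f,g,b]((σ[g>=8](R) ⋈[g=h] S))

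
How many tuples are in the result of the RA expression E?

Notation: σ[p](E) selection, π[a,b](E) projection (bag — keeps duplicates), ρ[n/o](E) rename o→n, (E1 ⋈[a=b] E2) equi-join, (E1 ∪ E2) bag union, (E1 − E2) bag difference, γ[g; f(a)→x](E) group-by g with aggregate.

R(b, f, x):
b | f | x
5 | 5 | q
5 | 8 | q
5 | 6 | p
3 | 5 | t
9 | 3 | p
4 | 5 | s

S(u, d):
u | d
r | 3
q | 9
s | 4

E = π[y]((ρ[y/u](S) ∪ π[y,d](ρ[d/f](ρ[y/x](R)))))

Per-node cardinality:
  S → 3
  ρ[y/u](S) → 3
  R → 6
  ρ[y/x](R) → 6
  ρ[d/f](ρ[y/x](R)) → 6
  π[y,d](ρ[d/f](ρ[y/x](R))) → 6
  (ρ[y/u](S) ∪ π[y,d](ρ[d/f](ρ[y/x](R)))) → 9
  π[y]((ρ[y/u](S) ∪ π[y,d](ρ[d/f](ρ[y/x](R))))) → 9

|E| = 9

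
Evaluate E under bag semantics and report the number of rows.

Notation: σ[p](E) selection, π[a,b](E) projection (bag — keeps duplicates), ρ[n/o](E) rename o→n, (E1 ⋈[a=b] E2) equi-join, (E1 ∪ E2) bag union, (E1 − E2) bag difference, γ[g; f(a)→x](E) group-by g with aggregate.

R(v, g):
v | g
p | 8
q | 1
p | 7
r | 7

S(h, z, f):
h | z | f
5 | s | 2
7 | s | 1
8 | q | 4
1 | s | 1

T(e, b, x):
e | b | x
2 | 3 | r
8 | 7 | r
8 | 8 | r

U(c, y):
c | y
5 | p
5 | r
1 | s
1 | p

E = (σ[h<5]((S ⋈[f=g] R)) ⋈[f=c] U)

Row counts bottom-up:
  S → 4
  R → 4
  (S ⋈[f=g] R) → 2
  σ[h<5]((S ⋈[f=g] R)) → 1
  U → 4
  (σ[h<5]((S ⋈[f=g] R)) ⋈[f=c] U) → 2

|E| = 2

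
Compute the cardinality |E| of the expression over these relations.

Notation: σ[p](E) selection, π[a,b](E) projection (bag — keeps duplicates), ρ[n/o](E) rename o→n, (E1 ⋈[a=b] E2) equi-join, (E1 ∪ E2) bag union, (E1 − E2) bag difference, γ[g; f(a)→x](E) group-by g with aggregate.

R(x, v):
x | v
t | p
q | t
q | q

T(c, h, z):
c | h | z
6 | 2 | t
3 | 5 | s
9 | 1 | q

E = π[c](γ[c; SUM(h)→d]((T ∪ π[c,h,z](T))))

Row counts bottom-up:
  T → 3
  T → 3
  π[c,h,z](T) → 3
  (T ∪ π[c,h,z](T)) → 6
  γ[c; SUM(h)→d]((T ∪ π[c,h,z](T))) → 3
  π[c](γ[c; SUM(h)→d]((T ∪ π[c,h,z](T)))) → 3

|E| = 3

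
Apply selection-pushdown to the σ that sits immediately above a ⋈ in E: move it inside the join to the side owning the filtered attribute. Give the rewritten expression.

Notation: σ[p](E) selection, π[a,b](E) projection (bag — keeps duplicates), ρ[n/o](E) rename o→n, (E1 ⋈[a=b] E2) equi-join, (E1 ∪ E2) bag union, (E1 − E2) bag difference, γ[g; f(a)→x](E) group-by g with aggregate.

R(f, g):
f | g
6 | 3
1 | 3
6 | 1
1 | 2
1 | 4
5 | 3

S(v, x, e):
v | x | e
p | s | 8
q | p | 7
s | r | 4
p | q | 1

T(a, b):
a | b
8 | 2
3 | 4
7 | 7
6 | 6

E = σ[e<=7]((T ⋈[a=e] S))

σ filters on e, owned by the right side.
E' = (T ⋈[a=e] σ[e<=7](S))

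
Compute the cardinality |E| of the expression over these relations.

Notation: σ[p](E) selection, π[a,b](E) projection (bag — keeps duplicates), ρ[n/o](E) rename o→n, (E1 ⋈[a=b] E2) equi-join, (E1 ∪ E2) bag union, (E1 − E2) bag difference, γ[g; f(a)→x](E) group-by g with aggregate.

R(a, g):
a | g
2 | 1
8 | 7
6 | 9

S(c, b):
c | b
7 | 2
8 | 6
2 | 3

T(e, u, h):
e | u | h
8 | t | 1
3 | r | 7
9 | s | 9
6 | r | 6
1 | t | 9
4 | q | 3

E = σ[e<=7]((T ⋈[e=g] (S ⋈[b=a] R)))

Row counts bottom-up:
  T → 6
  S → 3
  R → 3
  (S ⋈[b=a] R) → 2
  (T ⋈[e=g] (S ⋈[b=a] R)) → 2
  σ[e<=7]((T ⋈[e=g] (S ⋈[b=a] R))) → 1

|E| = 1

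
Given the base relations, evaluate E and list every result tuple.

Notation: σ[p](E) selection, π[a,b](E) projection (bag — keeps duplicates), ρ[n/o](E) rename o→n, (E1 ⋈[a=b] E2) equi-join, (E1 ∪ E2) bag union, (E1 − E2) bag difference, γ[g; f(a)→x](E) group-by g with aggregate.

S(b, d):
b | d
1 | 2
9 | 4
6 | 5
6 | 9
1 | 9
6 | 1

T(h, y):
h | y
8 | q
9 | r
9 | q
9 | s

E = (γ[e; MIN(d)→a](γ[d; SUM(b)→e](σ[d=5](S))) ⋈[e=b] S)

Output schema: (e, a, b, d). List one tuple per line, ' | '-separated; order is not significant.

Stepwise |·|:
  S → 6
  σ[d=5](S) → 1
  γ[d; SUM(b)→e](σ[d=5](S)) → 1
  γ[e; MIN(d)→a](γ[d; SUM(b)→e](σ[d=5](S))) → 1
  S → 6
  (γ[e; MIN(d)→a](γ[d; SUM(b)→e](σ[d=5](S))) ⋈[e=b] S) → 3

== RESULT ==
e | a | b | d
6 | 5 | 6 | 1
6 | 5 | 6 | 5
6 | 5 | 6 | 9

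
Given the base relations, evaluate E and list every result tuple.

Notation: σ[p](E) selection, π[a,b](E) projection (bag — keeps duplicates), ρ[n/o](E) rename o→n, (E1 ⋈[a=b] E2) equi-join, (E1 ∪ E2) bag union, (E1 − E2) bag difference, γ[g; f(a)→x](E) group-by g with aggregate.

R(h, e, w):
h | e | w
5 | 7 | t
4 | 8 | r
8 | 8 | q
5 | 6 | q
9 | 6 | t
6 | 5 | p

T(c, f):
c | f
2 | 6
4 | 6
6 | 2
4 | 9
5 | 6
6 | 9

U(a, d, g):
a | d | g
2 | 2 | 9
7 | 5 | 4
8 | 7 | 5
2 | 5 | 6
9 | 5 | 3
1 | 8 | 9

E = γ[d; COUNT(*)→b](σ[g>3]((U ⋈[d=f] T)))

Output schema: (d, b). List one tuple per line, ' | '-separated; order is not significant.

Subexpression sizes:
  U → 6
  T → 6
  (U ⋈[d=f] T) → 1
  σ[g>3]((U ⋈[d=f] T)) → 1
  γ[d; COUNT(*)→b](σ[g>3]((U ⋈[d=f] T))) → 1

== RESULT ==
d | b
2 | 1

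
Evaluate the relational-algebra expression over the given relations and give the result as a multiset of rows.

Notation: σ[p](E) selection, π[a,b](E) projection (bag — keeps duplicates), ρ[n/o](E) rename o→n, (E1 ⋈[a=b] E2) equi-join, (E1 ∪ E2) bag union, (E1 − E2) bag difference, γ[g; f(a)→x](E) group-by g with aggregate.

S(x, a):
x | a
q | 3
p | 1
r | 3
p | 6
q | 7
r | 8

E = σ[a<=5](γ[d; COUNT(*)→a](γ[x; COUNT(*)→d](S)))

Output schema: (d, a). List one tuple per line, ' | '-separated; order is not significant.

Per-node cardinality:
  S → 6
  γ[x; COUNT(*)→d](S) → 3
  γ[d; COUNT(*)→a](γ[x; COUNT(*)→d](S)) → 1
  σ[a<=5](γ[d; COUNT(*)→a](γ[x; COUNT(*)→d](S))) → 1

== RESULT ==
d | a
2 | 3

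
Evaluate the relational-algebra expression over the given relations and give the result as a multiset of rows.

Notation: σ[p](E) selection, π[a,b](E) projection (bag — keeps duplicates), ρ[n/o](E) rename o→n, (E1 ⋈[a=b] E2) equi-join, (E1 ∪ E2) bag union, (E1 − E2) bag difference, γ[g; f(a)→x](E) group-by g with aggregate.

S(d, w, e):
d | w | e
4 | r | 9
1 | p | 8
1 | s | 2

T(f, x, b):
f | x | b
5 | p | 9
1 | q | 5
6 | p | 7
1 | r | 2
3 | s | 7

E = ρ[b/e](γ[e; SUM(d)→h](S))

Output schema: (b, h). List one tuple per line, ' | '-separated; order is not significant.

Subexpression sizes:
  S → 3
  γ[e; SUM(d)→h](S) → 3
  ρ[b/e](γ[e; SUM(d)→h](S)) → 3

== RESULT ==
b | h
2 | 1
8 | 1
9 | 4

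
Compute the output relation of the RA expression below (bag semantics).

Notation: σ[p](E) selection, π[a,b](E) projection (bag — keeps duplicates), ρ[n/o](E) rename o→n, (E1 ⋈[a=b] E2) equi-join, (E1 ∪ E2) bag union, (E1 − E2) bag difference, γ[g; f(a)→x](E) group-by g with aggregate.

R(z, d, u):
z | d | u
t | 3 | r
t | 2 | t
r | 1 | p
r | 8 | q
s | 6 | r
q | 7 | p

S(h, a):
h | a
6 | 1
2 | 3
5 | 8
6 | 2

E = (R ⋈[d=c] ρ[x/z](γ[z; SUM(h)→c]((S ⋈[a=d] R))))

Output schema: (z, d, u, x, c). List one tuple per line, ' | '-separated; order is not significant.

Stepwise |·|:
  R → 6
  S → 4
  R → 6
  (S ⋈[a=d] R) → 4
  γ[z; SUM(h)→c]((S ⋈[a=d] R)) → 2
  ρ[x/z](γ[z; SUM(h)→c]((S ⋈[a=d] R))) → 2
  (R ⋈[d=c] ρ[x/z](γ[z; SUM(h)→c]((S ⋈[a=d] R)))) → 1

== RESULT ==
z | d | u | x | c
r | 8 | q | t | 8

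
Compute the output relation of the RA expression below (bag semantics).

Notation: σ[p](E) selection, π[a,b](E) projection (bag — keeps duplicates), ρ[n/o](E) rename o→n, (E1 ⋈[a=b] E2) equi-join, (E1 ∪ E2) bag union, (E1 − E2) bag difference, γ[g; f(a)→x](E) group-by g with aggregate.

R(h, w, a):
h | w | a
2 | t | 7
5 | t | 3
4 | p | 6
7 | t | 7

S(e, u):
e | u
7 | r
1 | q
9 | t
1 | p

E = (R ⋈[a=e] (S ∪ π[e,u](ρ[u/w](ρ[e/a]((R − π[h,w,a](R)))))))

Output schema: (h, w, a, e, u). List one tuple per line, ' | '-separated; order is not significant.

Stepwise |·|:
  R → 4
  S → 4
  R → 4
  R → 4
  π[h,w,a](R) → 4
  (R − π[h,w,a](R)) → 0
  ρ[e/a]((R − π[h,w,a](R))) → 0
  ρ[u/w](ρ[e/a]((R − π[h,w,a](R)))) → 0
  π[e,u](ρ[u/w](ρ[e/a]((R − π[h,w,a](R))))) → 0
  (S ∪ π[e,u](ρ[u/w](ρ[e/a]((R − π[h,w,a](R)))))) → 4
  (R ⋈[a=e] (S ∪ π[e,u](ρ[u/w](ρ[e/a]((R − π[h,w,a](R))))))) → 2

== RESULT ==
h | w | a | e | u
2 | t | 7 | 7 | r
7 | t | 7 | 7 | r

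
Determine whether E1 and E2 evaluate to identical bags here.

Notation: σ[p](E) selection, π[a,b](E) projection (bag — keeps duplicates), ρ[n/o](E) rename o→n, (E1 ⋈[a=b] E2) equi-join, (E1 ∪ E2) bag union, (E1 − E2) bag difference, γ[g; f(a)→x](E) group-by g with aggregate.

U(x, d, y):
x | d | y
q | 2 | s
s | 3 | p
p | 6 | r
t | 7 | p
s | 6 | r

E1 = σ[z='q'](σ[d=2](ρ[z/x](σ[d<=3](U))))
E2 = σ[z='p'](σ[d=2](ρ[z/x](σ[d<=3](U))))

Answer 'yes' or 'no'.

E1 stepwise |·|:
  U → 5
  σ[d<=3](U) → 2
  ρ[z/x](σ[d<=3](U)) → 2
  σ[d=2](ρ[z/x](σ[d<=3](U))) → 1
  σ[z='q'](σ[d=2](ρ[z/x](σ[d<=3](U)))) → 1
E2 stepwise |·|:
  U → 5
  σ[d<=3](U) → 2
  ρ[z/x](σ[d<=3](U)) → 2
  σ[d=2](ρ[z/x](σ[d<=3](U))) → 1
  σ[z='p'](σ[d=2](ρ[z/x](σ[d<=3](U)))) → 0

E1 result:
z | d | y
q | 2 | s
E2 result:
z | d | y
(0 rows)
Witness: ('q', 2, 's') appears 1× in E1 but 0× in E2.

no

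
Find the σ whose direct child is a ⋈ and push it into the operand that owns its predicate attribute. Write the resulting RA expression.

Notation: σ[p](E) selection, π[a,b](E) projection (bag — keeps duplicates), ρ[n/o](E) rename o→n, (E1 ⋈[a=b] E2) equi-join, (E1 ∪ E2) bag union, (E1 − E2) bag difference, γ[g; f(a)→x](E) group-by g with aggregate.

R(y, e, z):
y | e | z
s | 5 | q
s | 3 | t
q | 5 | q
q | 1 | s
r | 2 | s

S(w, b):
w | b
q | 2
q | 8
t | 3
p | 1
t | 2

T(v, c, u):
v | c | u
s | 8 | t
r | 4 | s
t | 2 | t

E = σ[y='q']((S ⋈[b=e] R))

σ filters on y, owned by the right side.
E' = (S ⋈[b=e] σ[y='q'](R))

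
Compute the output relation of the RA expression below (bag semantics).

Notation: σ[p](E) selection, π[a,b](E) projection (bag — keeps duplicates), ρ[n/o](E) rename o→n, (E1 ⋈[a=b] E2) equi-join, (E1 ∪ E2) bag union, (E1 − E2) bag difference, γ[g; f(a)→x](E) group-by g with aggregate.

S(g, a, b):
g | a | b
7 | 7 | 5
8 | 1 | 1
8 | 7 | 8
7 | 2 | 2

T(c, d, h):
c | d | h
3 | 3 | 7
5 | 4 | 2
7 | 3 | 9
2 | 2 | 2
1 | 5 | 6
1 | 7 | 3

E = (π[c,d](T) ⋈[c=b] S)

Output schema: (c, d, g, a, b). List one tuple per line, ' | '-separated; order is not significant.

Row counts bottom-up:
  T → 6
  π[c,d](T) → 6
  S → 4
  (π[c,d](T) ⋈[c=b] S) → 4

== RESULT ==
c | d | g | a | b
1 | 5 | 8 | 1 | 1
1 | 7 | 8 | 1 | 1
2 | 2 | 7 | 2 | 2
5 | 4 | 7 | 7 | 5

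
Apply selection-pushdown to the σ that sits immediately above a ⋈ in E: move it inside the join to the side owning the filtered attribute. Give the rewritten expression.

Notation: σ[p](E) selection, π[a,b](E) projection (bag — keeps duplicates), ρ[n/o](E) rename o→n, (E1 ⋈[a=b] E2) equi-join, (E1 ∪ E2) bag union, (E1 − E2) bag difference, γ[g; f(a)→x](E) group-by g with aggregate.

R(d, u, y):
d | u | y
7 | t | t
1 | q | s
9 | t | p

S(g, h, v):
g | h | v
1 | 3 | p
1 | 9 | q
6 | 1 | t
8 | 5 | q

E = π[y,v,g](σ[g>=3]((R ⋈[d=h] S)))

σ filters on g, owned by the right side.
E' = π[y,v,g]((R ⋈[d=h] σ[g>=3](S)))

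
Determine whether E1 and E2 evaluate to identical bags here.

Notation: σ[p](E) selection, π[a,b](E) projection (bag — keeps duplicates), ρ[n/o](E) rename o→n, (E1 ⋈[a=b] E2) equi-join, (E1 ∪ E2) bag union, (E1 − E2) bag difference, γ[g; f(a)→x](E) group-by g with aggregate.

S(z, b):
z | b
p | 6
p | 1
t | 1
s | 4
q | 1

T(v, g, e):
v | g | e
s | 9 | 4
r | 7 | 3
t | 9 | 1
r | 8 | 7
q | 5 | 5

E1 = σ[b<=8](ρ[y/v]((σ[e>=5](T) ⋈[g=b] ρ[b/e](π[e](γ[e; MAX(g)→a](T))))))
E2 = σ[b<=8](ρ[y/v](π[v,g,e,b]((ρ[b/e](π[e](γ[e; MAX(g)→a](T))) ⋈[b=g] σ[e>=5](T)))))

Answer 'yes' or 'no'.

E1 subexpression sizes:
  T → 5
  σ[e>=5](T) → 2
  T → 5
  γ[e; MAX(g)→a](T) → 5
  π[e](γ[e; MAX(g)→a](T)) → 5
  ρ[b/e](π[e](γ[e; MAX(g)→a](T))) → 5
  (σ[e>=5](T) ⋈[g=b] ρ[b/e](π[e](γ[e; MAX(g)→a](T)))) → 1
  ρ[y/v]((σ[e>=5](T) ⋈[g=b] ρ[b/e](π[e](γ[e; MAX(g)→a](T))))) → 1
  σ[b<=8](ρ[y/v]((σ[e>=5](T) ⋈[g=b] ρ[b/e](π[e](γ[e; MAX(g)→a](T)))))) → 1
E2 subexpression sizes:
  T → 5
  γ[e; MAX(g)→a](T) → 5
  π[e](γ[e; MAX(g)→a](T)) → 5
  ρ[b/e](π[e](γ[e; MAX(g)→a](T))) → 5
  T → 5
  σ[e>=5](T) → 2
  (ρ[b/e](π[e](γ[e; MAX(g)→a](T))) ⋈[b=g] σ[e>=5](T)) → 1
  π[v,g,e,b]((ρ[b/e](π[e](γ[e; MAX(g)→a](T))) ⋈[b=g] σ[e>=5](T))) → 1
  ρ[y/v](π[v,g,e,b]((ρ[b/e](π[e](γ[e; MAX(g)→a](T))) ⋈[b=g] σ[e>=5](T)))) → 1
  σ[b<=8](ρ[y/v](π[v,g,e,b]((ρ[b/e](π[e](γ[e; MAX(g)→a](T))) ⋈[b=g] σ[e>=5](T))))) → 1

E1 and E2 produce the same multiset:
y | g | e | b
q | 5 | 5 | 5

yes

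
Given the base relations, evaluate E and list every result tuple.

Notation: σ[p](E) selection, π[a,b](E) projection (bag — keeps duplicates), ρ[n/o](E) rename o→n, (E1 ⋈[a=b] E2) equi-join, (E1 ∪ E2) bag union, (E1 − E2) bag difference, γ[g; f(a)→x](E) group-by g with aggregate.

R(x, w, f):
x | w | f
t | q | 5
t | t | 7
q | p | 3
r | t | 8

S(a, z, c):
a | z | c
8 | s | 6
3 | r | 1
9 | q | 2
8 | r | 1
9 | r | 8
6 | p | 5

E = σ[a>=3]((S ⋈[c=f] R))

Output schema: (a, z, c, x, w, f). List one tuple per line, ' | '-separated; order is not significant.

Per-node cardinality:
  S → 6
  R → 4
  (S ⋈[c=f] R) → 2
  σ[a>=3]((S ⋈[c=f] R)) → 2

== RESULT ==
a | z | c | x | w | f
6 | p | 5 | t | q | 5
9 | r | 8 | r | t | 8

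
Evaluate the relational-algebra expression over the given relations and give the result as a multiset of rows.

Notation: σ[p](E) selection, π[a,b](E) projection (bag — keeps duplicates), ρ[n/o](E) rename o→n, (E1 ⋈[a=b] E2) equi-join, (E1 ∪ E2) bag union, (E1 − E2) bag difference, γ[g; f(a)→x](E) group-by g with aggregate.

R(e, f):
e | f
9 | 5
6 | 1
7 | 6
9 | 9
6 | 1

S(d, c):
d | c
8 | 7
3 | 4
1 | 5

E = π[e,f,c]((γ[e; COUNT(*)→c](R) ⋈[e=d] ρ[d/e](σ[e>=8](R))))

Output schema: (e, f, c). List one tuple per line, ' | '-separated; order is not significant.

Stepwise |·|:
  R → 5
  γ[e; COUNT(*)→c](R) → 3
  R → 5
  σ[e>=8](R) → 2
  ρ[d/e](σ[e>=8](R)) → 2
  (γ[e; COUNT(*)→c](R) ⋈[e=d] ρ[d/e](σ[e>=8](R))) → 2
  π[e,f,c]((γ[e; COUNT(*)→c](R) ⋈[e=d] ρ[d/e](σ[e>=8](R)))) → 2

== RESULT ==
e | f | c
9 | 5 | 2
9 | 9 | 2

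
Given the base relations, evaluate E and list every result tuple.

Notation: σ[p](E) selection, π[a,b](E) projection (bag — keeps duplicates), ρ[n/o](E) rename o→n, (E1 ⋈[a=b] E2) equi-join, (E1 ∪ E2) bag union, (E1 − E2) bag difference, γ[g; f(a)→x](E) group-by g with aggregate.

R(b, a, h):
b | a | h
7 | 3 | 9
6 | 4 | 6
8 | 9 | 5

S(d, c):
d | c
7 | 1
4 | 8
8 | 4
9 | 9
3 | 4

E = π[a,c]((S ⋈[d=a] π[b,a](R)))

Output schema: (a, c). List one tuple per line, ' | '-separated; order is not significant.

Stepwise |·|:
  S → 5
  R → 3
  π[b,a](R) → 3
  (S ⋈[d=a] π[b,a](R)) → 3
  π[a,c]((S ⋈[d=a] π[b,a](R))) → 3

== RESULT ==
a | c
3 | 4
4 | 8
9 | 9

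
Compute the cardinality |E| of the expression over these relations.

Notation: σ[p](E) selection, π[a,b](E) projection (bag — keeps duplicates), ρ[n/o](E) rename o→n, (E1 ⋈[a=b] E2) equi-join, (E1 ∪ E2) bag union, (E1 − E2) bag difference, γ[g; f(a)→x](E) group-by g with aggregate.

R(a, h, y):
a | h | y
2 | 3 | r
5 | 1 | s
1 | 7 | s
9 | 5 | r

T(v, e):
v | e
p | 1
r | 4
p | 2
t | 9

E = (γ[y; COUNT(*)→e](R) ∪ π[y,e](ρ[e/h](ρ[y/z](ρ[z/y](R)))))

Subexpression sizes:
  R → 4
  γ[y; COUNT(*)→e](R) → 2
  R → 4
  ρ[z/y](R) → 4
  ρ[y/z](ρ[z/y](R)) → 4
  ρ[e/h](ρ[y/z](ρ[z/y](R))) → 4
  π[y,e](ρ[e/h](ρ[y/z](ρ[z/y](R)))) → 4
  (γ[y; COUNT(*)→e](R) ∪ π[y,e](ρ[e/h](ρ[y/z](ρ[z/y](R))))) → 6

|E| = 6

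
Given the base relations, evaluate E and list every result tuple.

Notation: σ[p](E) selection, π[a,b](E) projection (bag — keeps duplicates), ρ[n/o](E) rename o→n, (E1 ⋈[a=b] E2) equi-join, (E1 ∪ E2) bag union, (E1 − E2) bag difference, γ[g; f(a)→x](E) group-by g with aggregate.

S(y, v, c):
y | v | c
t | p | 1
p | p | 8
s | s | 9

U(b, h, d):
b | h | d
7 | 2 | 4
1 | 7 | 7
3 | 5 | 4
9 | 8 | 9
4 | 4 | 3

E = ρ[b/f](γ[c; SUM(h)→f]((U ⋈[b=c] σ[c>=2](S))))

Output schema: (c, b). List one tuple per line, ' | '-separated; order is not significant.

Per-node cardinality:
  U → 5
  S → 3
  σ[c>=2](S) → 2
  (U ⋈[b=c] σ[c>=2](S)) → 1
  γ[c; SUM(h)→f]((U ⋈[b=c] σ[c>=2](S))) → 1
  ρ[b/f](γ[c; SUM(h)→f]((U ⋈[b=c] σ[c>=2](S)))) → 1

== RESULT ==
c | b
9 | 8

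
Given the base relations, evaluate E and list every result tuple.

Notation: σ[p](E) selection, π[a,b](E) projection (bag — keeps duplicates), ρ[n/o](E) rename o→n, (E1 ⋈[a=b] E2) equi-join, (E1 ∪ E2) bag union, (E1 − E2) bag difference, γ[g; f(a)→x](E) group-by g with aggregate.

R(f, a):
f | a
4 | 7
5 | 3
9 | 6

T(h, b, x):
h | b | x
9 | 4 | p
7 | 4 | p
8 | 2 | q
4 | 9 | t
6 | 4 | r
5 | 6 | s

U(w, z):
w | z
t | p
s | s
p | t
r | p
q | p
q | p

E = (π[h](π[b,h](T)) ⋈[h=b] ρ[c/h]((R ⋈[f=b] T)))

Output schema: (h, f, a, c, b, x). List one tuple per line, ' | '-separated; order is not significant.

Stepwise |·|:
  T → 6
  π[b,h](T) → 6
  π[h](π[b,h](T)) → 6
  R → 3
  T → 6
  (R ⋈[f=b] T) → 4
  ρ[c/h]((R ⋈[f=b] T)) → 4
  (π[h](π[b,h](T)) ⋈[h=b] ρ[c/h]((R ⋈[f=b] T))) → 4

== RESULT ==
h | f | a | c | b | x
4 | 4 | 7 | 6 | 4 | r
4 | 4 | 7 | 7 | 4 | p
4 | 4 | 7 | 9 | 4 | p
9 | 9 | 6 | 4 | 9 | t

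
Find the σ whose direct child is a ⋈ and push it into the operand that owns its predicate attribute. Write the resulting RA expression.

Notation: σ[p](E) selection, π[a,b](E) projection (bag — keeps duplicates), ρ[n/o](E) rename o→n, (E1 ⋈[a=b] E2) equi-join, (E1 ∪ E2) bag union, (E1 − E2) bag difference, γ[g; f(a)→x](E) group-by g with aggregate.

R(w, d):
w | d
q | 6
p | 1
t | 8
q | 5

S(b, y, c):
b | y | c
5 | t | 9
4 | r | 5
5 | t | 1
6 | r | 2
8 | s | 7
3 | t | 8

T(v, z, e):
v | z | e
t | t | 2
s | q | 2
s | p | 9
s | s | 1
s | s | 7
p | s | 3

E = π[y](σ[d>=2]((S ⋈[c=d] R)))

σ filters on d, owned by the right side.
E' = π[y]((S ⋈[c=d] σ[d>=2](R)))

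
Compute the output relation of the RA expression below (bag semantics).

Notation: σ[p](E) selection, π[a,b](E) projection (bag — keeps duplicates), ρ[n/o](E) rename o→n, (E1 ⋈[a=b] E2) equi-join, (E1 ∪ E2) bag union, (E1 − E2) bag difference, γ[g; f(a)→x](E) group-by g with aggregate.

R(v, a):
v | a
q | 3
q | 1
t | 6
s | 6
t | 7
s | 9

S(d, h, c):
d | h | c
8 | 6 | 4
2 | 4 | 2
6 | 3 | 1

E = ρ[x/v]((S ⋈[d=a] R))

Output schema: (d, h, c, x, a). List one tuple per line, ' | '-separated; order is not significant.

Subexpression sizes:
  S → 3
  R → 6
  (S ⋈[d=a] R) → 2
  ρ[x/v]((S ⋈[d=a] R)) → 2

== RESULT ==
d | h | c | x | a
6 | 3 | 1 | s | 6
6 | 3 | 1 | t | 6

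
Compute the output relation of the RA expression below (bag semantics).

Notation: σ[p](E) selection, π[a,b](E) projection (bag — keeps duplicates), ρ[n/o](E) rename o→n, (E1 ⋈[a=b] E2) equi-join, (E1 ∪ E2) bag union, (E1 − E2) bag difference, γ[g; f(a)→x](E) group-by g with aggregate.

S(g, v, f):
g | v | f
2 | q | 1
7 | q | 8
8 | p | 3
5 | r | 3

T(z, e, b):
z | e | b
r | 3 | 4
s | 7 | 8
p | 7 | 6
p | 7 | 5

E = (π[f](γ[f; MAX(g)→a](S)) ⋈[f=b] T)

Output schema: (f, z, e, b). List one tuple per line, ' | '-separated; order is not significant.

Stepwise |·|:
  S → 4
  γ[f; MAX(g)→a](S) → 3
  π[f](γ[f; MAX(g)→a](S)) → 3
  T → 4
  (π[f](γ[f; MAX(g)→a](S)) ⋈[f=b] T) → 1

== RESULT ==
f | z | e | b
8 | s | 7 | 8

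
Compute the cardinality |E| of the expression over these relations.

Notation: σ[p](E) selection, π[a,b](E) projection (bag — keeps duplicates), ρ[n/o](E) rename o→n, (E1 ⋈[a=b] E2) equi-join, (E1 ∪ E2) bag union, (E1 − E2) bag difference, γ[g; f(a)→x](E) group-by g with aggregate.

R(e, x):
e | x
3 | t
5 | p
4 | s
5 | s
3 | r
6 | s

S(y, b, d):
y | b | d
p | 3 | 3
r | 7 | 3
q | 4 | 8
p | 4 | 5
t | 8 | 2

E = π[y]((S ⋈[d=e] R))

Per-node cardinality:
  S → 5
  R → 6
  (S ⋈[d=e] R) → 6
  π[y]((S ⋈[d=e] R)) → 6

|E| = 6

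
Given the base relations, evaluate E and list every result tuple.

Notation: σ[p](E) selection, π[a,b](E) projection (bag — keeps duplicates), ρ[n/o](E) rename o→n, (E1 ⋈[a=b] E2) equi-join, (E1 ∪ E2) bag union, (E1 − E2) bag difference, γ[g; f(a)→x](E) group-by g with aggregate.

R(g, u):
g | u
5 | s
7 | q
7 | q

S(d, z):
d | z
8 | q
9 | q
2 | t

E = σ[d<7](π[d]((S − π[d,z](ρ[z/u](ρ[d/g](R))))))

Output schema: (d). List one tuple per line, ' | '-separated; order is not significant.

Stepwise |·|:
  S → 3
  R → 3
  ρ[d/g](R) → 3
  ρ[z/u](ρ[d/g](R)) → 3
  π[d,z](ρ[z/u](ρ[d/g](R))) → 3
  (S − π[d,z](ρ[z/u](ρ[d/g](R)))) → 3
  π[d]((S − π[d,z](ρ[z/u](ρ[d/g](R))))) → 3
  σ[d<7](π[d]((S − π[d,z](ρ[z/u](ρ[d/g](R)))))) → 1

== RESULT ==
d
2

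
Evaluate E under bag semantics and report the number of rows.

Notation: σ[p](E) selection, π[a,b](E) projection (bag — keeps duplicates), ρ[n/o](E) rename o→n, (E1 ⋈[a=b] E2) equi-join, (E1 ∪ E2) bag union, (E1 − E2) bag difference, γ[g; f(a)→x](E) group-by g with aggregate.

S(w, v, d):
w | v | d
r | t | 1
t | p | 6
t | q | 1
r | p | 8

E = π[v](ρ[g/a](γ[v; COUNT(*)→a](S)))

Subexpression sizes:
  S → 4
  γ[v; COUNT(*)→a](S) → 3
  ρ[g/a](γ[v; COUNT(*)→a](S)) → 3
  π[v](ρ[g/a](γ[v; COUNT(*)→a](S))) → 3

|E| = 3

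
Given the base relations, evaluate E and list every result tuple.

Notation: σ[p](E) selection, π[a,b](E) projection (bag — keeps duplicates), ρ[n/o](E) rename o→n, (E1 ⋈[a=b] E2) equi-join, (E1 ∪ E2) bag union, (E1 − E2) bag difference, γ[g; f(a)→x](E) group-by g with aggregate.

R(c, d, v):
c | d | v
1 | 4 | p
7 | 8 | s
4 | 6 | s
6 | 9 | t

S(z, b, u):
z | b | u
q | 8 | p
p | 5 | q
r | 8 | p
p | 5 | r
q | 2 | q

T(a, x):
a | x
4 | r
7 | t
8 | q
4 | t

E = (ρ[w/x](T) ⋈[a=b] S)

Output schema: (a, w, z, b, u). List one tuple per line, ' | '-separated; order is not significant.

Row counts bottom-up:
  T → 4
  ρ[w/x](T) → 4
  S → 5
  (ρ[w/x](T) ⋈[a=b] S) → 2

== RESULT ==
a | w | z | b | u
8 | q | q | 8 | p
8 | q | r | 8 | p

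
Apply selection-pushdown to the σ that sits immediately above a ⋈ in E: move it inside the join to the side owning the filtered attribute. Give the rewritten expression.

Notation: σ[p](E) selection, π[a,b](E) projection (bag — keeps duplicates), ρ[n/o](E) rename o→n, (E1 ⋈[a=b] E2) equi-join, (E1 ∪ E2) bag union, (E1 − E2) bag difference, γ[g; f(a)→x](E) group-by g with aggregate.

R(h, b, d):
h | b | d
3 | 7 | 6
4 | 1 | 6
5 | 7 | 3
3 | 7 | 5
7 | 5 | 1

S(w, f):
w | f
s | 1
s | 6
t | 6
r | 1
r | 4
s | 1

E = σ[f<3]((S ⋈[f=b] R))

σ filters on f, owned by the left side.
E' = (σ[f<3](S) ⋈[f=b] R)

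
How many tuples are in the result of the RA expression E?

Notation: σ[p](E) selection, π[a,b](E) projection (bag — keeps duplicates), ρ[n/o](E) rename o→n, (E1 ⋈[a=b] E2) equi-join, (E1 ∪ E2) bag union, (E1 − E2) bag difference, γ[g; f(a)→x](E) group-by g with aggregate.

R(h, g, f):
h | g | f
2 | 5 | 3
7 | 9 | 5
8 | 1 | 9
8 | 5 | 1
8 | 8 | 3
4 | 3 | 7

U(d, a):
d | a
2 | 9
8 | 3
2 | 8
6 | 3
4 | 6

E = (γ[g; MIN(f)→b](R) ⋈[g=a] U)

Subexpression sizes:
  R → 6
  γ[g; MIN(f)→b](R) → 5
  U → 5
  (γ[g; MIN(f)→b](R) ⋈[g=a] U) → 4

|E| = 4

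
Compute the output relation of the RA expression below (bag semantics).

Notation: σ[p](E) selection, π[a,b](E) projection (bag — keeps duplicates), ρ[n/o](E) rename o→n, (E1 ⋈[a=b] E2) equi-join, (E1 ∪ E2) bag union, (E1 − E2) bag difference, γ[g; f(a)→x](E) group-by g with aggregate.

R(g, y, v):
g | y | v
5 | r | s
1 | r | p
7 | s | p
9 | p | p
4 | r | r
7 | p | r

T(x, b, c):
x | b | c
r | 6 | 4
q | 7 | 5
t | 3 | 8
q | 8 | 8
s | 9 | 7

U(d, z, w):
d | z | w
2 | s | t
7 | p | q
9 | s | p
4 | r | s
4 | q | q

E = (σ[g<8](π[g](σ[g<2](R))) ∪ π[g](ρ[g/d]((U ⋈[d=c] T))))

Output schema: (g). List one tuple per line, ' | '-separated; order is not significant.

Subexpression sizes:
  R → 6
  σ[g<2](R) → 1
  π[g](σ[g<2](R)) → 1
  σ[g<8](π[g](σ[g<2](R))) → 1
  U → 5
  T → 5
  (U ⋈[d=c] T) → 3
  ρ[g/d]((U ⋈[d=c] T)) → 3
  π[g](ρ[g/d]((U ⋈[d=c] T))) → 3
  (σ[g<8](π[g](σ[g<2](R))) ∪ π[g](ρ[g/d]((U ⋈[d=c] T)))) → 4

== RESULT ==
g
1
4
4
7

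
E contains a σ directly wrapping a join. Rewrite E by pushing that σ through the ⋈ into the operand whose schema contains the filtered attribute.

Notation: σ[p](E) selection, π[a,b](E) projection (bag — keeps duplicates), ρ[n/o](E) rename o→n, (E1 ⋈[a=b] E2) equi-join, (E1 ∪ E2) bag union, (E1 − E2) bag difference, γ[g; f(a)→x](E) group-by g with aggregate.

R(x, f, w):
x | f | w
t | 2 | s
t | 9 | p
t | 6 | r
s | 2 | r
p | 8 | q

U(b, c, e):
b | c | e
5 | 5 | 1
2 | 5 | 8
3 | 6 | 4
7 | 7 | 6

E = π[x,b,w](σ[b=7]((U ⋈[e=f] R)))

σ filters on b, owned by the left side.
E' = π[x,b,w]((σ[b=7](U) ⋈[e=f] R))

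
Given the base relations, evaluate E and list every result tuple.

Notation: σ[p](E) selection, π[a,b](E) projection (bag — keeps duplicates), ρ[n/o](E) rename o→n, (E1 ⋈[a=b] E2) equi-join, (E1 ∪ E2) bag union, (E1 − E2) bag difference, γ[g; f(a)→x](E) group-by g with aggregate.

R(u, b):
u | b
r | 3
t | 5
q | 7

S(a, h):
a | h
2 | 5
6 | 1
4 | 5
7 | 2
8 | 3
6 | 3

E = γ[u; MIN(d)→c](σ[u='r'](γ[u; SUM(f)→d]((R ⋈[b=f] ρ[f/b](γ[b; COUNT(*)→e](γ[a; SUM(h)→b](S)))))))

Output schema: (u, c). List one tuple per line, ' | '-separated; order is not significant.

Stepwise |·|:
  R → 3
  S → 6
  γ[a; SUM(h)→b](S) → 5
  γ[b; COUNT(*)→e](γ[a; SUM(h)→b](S)) → 4
  ρ[f/b](γ[b; COUNT(*)→e](γ[a; SUM(h)→b](S))) → 4
  (R ⋈[b=f] ρ[f/b](γ[b; COUNT(*)→e](γ[a; SUM(h)→b](S)))) → 2
  γ[u; SUM(f)→d]((R ⋈[b=f] ρ[f/b](γ[b; COUNT(*)→e](γ[a; SUM(h)→b](S))))) → 2
  σ[u='r'](γ[u; SUM(f)→d]((R ⋈[b=f] ρ[f/b](γ[b; COUNT(*)→e](γ[a; SUM(h)→b](S)))))) → 1
  γ[u; MIN(d)→c](σ[u='r'](γ[u; SUM(f)→d]((R ⋈[b=f] ρ[f/b](γ[b; COUNT(*)→e](γ[a; SUM(h)→b](S))))))) → 1

== RESULT ==
u | c
r | 3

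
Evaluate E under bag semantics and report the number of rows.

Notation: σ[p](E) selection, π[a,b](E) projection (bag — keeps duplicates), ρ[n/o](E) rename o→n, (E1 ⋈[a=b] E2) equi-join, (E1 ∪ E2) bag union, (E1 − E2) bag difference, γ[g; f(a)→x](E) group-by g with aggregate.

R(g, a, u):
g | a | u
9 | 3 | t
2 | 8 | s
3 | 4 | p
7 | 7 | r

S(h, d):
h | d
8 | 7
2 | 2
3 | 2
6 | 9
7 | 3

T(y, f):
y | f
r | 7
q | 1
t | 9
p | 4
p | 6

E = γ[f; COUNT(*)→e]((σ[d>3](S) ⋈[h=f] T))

Stepwise |·|:
  S → 5
  σ[d>3](S) → 2
  T → 5
  (σ[d>3](S) ⋈[h=f] T) → 1
  γ[f; COUNT(*)→e]((σ[d>3](S) ⋈[h=f] T)) → 1

|E| = 1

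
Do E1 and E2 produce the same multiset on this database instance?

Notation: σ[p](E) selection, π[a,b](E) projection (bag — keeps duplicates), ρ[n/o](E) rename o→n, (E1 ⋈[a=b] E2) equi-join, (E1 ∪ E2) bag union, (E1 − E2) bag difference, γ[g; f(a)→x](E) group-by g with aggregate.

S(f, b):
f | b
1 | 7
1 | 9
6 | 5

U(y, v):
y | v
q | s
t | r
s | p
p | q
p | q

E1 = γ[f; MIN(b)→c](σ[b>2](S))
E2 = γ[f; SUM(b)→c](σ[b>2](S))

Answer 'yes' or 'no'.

E1 subexpression sizes:
  S → 3
  σ[b>2](S) → 3
  γ[f; MIN(b)→c](σ[b>2](S)) → 2
E2 subexpression sizes:
  S → 3
  σ[b>2](S) → 3
  γ[f; SUM(b)→c](σ[b>2](S)) → 2

E1 result:
f | c
1 | 7
6 | 5
E2 result:
f | c
1 | 16
6 | 5
Witness: (1, 7) appears 1× in E1 but 0× in E2.

no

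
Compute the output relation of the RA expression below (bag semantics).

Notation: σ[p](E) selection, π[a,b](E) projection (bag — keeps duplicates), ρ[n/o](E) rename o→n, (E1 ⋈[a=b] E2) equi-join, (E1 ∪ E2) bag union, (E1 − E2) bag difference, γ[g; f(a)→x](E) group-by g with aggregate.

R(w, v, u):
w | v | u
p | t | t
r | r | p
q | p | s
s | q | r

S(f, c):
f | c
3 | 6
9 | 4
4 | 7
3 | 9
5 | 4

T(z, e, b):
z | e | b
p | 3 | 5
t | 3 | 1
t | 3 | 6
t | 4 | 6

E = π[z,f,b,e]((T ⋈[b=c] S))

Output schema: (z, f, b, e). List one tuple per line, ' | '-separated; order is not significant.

Stepwise |·|:
  T → 4
  S → 5
  (T ⋈[b=c] S) → 2
  π[z,f,b,e]((T ⋈[b=c] S)) → 2

== RESULT ==
z | f | b | e
t | 3 | 6 | 3
t | 3 | 6 | 4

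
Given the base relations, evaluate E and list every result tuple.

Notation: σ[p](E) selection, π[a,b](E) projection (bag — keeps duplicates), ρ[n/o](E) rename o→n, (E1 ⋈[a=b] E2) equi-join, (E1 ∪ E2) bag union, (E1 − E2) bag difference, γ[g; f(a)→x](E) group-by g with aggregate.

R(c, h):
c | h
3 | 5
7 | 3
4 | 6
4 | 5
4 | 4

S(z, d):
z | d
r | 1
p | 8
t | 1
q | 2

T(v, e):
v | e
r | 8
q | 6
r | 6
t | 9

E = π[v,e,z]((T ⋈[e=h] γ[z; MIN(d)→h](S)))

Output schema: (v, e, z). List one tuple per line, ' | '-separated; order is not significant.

Subexpression sizes:
  T → 4
  S → 4
  γ[z; MIN(d)→h](S) → 4
  (T ⋈[e=h] γ[z; MIN(d)→h](S)) → 1
  π[v,e,z]((T ⋈[e=h] γ[z; MIN(d)→h](S))) → 1

== RESULT ==
v | e | z
r | 8 | p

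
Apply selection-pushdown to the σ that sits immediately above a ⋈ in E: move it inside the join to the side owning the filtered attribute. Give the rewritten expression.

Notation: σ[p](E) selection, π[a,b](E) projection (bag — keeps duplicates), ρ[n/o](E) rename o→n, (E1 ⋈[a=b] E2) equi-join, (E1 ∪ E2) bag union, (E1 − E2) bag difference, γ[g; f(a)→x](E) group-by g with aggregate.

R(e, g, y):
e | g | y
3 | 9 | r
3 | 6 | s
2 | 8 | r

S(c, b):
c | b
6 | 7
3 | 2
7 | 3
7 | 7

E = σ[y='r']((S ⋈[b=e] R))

σ filters on y, owned by the right side.
E' = (S ⋈[b=e] σ[y='r'](R))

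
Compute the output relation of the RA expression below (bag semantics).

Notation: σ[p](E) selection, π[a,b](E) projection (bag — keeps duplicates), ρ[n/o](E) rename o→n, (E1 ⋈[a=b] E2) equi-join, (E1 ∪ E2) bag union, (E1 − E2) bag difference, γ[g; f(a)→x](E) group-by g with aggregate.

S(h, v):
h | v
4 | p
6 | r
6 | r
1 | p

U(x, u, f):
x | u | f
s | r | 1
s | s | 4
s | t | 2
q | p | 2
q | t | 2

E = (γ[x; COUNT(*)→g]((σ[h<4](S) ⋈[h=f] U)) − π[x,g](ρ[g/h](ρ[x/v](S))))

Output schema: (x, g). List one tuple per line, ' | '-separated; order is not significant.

Subexpression sizes:
  S → 4
  σ[h<4](S) → 1
  U → 5
  (σ[h<4](S) ⋈[h=f] U) → 1
  γ[x; COUNT(*)→g]((σ[h<4](S) ⋈[h=f] U)) → 1
  S → 4
  ρ[x/v](S) → 4
  ρ[g/h](ρ[x/v](S)) → 4
  π[x,g](ρ[g/h](ρ[x/v](S))) → 4
  (γ[x; COUNT(*)→g]((σ[h<4](S) ⋈[h=f] U)) − π[x,g](ρ[g/h](ρ[x/v](S)))) → 1

== RESULT ==
x | g
s | 1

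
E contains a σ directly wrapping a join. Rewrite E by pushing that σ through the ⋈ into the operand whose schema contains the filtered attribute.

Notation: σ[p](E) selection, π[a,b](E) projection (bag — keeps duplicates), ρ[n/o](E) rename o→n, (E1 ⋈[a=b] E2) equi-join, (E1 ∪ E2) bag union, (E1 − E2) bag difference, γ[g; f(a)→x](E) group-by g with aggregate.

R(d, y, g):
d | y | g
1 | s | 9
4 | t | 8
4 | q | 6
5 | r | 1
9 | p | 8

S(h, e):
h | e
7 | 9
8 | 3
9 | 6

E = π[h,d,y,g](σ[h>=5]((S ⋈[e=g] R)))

σ filters on h, owned by the left side.
E' = π[h,d,y,g]((σ[h>=5](S) ⋈[e=g] R))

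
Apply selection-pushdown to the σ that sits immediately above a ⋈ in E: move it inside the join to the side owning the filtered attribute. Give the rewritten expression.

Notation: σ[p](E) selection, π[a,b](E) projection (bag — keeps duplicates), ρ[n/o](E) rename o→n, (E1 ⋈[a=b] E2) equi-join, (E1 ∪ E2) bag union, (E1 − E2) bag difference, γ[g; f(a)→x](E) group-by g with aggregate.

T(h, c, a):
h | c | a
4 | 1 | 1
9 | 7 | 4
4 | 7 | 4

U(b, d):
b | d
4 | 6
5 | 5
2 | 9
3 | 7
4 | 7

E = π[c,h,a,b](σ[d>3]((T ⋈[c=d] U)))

σ filters on d, owned by the right side.
E' = π[c,h,a,b]((T ⋈[c=d] σ[d>3](U)))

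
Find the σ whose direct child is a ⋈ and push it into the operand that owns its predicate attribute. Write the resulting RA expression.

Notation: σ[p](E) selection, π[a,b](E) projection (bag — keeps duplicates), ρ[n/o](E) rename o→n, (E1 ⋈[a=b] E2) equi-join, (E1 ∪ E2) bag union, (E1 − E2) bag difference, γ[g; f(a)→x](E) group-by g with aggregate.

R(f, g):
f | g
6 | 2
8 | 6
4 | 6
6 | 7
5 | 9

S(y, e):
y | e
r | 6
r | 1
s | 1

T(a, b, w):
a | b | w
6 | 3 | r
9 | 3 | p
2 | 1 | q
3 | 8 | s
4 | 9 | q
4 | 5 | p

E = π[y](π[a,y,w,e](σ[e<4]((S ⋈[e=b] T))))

σ filters on e, owned by the left side.
E' = π[y](π[a,y,w,e]((σ[e<4](S) ⋈[e=b] T)))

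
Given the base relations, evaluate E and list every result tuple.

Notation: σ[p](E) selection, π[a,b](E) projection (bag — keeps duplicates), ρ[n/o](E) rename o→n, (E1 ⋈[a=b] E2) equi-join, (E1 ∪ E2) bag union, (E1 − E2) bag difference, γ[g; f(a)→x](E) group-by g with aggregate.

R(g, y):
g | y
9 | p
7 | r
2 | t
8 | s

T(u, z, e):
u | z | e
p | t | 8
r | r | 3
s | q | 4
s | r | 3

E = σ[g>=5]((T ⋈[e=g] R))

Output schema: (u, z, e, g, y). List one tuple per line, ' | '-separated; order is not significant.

Row counts bottom-up:
  T → 4
  R → 4
  (T ⋈[e=g] R) → 1
  σ[g>=5]((T ⋈[e=g] R)) → 1

== RESULT ==
u | z | e | g | y
p | t | 8 | 8 | s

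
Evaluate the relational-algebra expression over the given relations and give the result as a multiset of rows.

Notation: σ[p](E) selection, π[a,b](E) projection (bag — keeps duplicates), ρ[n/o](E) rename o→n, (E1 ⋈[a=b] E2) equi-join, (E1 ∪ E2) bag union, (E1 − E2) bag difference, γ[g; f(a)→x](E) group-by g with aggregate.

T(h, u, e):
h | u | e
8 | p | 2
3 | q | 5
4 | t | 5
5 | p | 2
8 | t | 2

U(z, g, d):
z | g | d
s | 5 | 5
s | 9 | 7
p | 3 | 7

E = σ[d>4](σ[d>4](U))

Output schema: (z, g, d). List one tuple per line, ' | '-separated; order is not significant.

Per-node cardinality:
  U → 3
  σ[d>4](U) → 3
  σ[d>4](σ[d>4](U)) → 3

== RESULT ==
z | g | d
p | 3 | 7
s | 5 | 5
s | 9 | 7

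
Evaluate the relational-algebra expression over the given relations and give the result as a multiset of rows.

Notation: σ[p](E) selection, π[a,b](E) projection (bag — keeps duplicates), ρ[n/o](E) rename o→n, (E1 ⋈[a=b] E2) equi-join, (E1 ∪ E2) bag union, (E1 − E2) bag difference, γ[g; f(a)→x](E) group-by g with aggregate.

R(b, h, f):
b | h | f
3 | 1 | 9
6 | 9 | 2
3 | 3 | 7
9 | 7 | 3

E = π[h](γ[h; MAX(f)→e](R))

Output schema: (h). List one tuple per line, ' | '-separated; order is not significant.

Subexpression sizes:
  R → 4
  γ[h; MAX(f)→e](R) → 4
  π[h](γ[h; MAX(f)→e](R)) → 4

== RESULT ==
h
1
3
7
9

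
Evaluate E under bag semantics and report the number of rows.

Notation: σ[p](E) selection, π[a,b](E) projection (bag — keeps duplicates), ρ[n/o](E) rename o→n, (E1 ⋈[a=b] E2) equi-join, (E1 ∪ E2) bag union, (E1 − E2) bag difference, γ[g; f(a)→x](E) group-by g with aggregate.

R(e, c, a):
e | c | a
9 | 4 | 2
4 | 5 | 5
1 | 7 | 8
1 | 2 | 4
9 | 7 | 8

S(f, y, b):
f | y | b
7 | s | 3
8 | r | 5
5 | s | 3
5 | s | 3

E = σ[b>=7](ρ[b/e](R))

Per-node cardinality:
  R → 5
  ρ[b/e](R) → 5
  σ[b>=7](ρ[b/e](R)) → 2

|E| = 2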